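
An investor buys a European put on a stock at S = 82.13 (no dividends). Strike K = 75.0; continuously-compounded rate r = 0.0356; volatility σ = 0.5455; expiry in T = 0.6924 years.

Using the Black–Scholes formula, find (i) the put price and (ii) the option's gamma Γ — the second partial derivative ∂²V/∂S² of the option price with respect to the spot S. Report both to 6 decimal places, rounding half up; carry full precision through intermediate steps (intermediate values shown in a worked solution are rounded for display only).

price = 9.904175
Γ = 0.009531

σ√T = 0.5455·√0.6924 = 0.453914
d₁ = (ln(S/K) + (r+σ²/2)T) / (σ√T) = (ln(82.13/75.0) + (0.0356+0.5455²/2)·0.6924) / 0.453914 = (0.090815 + 0.127668) / 0.453914 = 0.481333
d₂ = d₁ − σ√T = 0.481333 − 0.453914 = 0.027419
e^{−rT} = e^{−0.0356·0.6924} = 0.975652
N(−d₁) = 0.315140,  N(−d₂) = 0.489063
Put price V = K·e^{−rT}·N(−d₂) − S·N(−d₁) = 35.786626 − 25.882451 = 9.904175
φ(d₁) = (1/√(2π))·e^{−d₁²/2} = 0.355305
Γ = φ(d₁) / (S·σ·√T) = 0.009531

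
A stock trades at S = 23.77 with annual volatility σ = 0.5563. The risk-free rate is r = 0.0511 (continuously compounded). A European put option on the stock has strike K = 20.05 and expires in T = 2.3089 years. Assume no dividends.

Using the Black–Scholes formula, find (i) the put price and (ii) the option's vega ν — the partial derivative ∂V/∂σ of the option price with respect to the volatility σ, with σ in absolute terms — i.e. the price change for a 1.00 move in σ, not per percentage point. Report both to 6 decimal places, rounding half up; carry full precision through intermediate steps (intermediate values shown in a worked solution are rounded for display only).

price = 4.199371
ν = 10.765553

σ√T = 0.5563·√2.3089 = 0.845301
d₁ = (ln(S/K) + (r+σ²/2)T) / (σ√T) = (ln(23.77/20.05) + (0.0511+0.5563²/2)·2.3089) / 0.845301 = (0.170195 + 0.475252) / 0.845301 = 0.763570
d₂ = d₁ − σ√T = 0.763570 − 0.845301 = -0.081731
e^{−rT} = e^{−0.0511·2.3089} = 0.888710
N(−d₁) = 0.222562,  N(−d₂) = 0.532570
Put price V = K·e^{−rT}·N(−d₂) − S·N(−d₁) = 9.489661 − 5.290290 = 4.199371
φ(d₁) = (1/√(2π))·e^{−d₁²/2} = 0.298061
ν = S·φ(d₁)·√T = 10.765553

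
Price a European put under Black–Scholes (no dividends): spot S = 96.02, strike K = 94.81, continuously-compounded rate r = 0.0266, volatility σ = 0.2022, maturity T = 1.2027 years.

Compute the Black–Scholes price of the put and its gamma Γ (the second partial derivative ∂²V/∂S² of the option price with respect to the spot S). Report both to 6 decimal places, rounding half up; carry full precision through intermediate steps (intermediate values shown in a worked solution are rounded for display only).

σ√T = 0.2022·√1.2027 = 0.221748
d₁ = (ln(S/K) + (r+σ²/2)T) / (σ√T) = (ln(96.02/94.81) + (0.0266+0.2022²/2)·1.2027) / 0.221748 = (0.012682 + 0.056578) / 0.221748 = 0.312334
d₂ = d₁ − σ√T = 0.312334 − 0.221748 = 0.090586
e^{−rT} = e^{−0.0266·1.2027} = 0.968515
N(−d₁) = 0.377393,  N(−d₂) = 0.463911
Put price V = K·e^{−rT}·N(−d₂) − S·N(−d₁) = 42.598531 − 36.237297 = 6.361234
φ(d₁) = (1/√(2π))·e^{−d₁²/2} = 0.379950
Γ = φ(d₁) / (S·σ·√T) = 0.017845

price = 6.361234
Γ = 0.017845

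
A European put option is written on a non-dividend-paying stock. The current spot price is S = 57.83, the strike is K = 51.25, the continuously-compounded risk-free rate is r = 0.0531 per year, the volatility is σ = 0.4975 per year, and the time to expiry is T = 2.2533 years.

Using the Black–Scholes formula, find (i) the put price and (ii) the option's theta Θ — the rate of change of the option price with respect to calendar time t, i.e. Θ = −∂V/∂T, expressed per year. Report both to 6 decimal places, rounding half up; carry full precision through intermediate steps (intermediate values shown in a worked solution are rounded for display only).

σ√T = 0.4975·√2.2533 = 0.746797
d₁ = (ln(S/K) + (r+σ²/2)T) / (σ√T) = (ln(57.83/51.25) + (0.0531+0.4975²/2)·2.2533) / 0.746797 = (0.120792 + 0.398503) / 0.746797 = 0.695363
d₂ = d₁ − σ√T = 0.695363 − 0.746797 = -0.051434
e^{−rT} = e^{−0.0531·2.2533} = 0.887231
N(−d₁) = 0.243414,  N(−d₂) = 0.520510
Put price V = K·e^{−rT}·N(−d₂) − S·N(−d₁) = 23.667892 − 14.076623 = 9.591269
φ(d₁) = (1/√(2π))·e^{−d₁²/2} = 0.313266
Θ = −S·φ(d₁)·σ/(2√T) + r·K·e^{−rT}·N(−d₂) = −3.002062 + 1.256765 = -1.745297

price = 9.591269
Θ = -1.745297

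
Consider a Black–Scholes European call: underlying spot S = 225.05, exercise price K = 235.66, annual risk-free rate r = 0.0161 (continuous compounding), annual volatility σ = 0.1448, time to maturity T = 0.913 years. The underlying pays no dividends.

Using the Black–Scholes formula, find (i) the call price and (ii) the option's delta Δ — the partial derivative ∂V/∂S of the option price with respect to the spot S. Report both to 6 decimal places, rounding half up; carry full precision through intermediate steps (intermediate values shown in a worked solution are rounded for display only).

σ√T = 0.1448·√0.913 = 0.138358
d₁ = (ln(S/K) + (r+σ²/2)T) / (σ√T) = (ln(225.05/235.66) + (0.0161+0.1448²/2)·0.913) / 0.138358 = (-0.046067 + 0.024271) / 0.138358 = -0.157539
d₂ = d₁ − σ√T = -0.157539 − 0.138358 = -0.295897
e^{−rT} = e^{−0.0161·0.913} = 0.985408
N(d₁) = 0.437410,  N(d₂) = 0.383654
Call price V = S·N(d₁) − K·e^{−rT}·N(d₂) = 98.439148 − 89.092744 = 9.346404
Δ = N(d₁) = 0.437410

price = 9.346404
Δ = 0.437410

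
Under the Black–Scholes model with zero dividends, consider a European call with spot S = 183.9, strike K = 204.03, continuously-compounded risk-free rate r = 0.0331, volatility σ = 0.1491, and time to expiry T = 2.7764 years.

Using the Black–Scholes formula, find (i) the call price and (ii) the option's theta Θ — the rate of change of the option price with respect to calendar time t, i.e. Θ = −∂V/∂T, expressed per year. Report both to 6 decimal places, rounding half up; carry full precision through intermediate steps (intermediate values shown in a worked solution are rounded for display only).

price = 17.202869
Θ = -5.931527

σ√T = 0.1491·√2.7764 = 0.248438
d₁ = (ln(S/K) + (r+σ²/2)T) / (σ√T) = (ln(183.9/204.03) + (0.0331+0.1491²/2)·2.7764) / 0.248438 = (-0.103875 + 0.122760) / 0.248438 = 0.076014
d₂ = d₁ − σ√T = 0.076014 − 0.248438 = -0.172425
e^{−rT} = e^{−0.0331·2.7764} = 0.912197
N(d₁) = 0.530296,  N(d₂) = 0.431552
Call price V = S·N(d₁) − K·e^{−rT}·N(d₂) = 97.521422 − 80.318553 = 17.202869
φ(d₁) = (1/√(2π))·e^{−d₁²/2} = 0.397791
Θ = −S·φ(d₁)·σ/(2√T) − r·K·e^{−rT}·N(d₂) = −3.272983 − 2.658544 = -5.931527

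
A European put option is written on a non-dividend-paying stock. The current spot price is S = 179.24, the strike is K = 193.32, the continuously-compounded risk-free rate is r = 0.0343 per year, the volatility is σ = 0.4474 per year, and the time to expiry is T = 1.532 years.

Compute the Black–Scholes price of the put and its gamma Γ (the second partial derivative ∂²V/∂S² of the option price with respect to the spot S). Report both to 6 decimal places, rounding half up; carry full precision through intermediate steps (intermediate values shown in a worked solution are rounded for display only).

price = 41.679206
Γ = 0.003910

σ√T = 0.4474·√1.532 = 0.553765
d₁ = (ln(S/K) + (r+σ²/2)T) / (σ√T) = (ln(179.24/193.32) + (0.0343+0.4474²/2)·1.532) / 0.553765 = (-0.075621 + 0.205875) / 0.553765 = 0.235216
d₂ = d₁ − σ√T = 0.235216 − 0.553765 = -0.318549
e^{−rT} = e^{−0.0343·1.532} = 0.948809
N(−d₁) = 0.407021,  N(−d₂) = 0.624966
Put price V = K·e^{−rT}·N(−d₂) − S·N(−d₁) = 114.633589 − 72.954383 = 41.679206
φ(d₁) = (1/√(2π))·e^{−d₁²/2} = 0.388058
Γ = φ(d₁) / (S·σ·√T) = 0.003910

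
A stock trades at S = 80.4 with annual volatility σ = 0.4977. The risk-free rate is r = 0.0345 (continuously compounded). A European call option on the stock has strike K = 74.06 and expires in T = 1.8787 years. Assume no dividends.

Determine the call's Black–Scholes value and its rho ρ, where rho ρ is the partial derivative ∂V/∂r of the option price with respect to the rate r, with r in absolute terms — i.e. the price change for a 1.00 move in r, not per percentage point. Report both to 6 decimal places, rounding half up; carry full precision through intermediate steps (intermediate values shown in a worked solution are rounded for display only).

price = 25.934641
ρ = 58.681601

σ√T = 0.4977·√1.8787 = 0.682176
d₁ = (ln(S/K) + (r+σ²/2)T) / (σ√T) = (ln(80.4/74.06) + (0.0345+0.4977²/2)·1.8787) / 0.682176 = (0.082139 + 0.297497) / 0.682176 = 0.556507
d₂ = d₁ − σ√T = 0.556507 − 0.682176 = -0.125669
e^{−rT} = e^{−0.0345·1.8787} = 0.937241
N(d₁) = 0.711068,  N(d₂) = 0.449997
Call price V = S·N(d₁) − K·e^{−rT}·N(d₂) = 57.169857 − 31.235216 = 25.934641
ρ = K·T·e^{−rT}·N(d₂) = 58.681601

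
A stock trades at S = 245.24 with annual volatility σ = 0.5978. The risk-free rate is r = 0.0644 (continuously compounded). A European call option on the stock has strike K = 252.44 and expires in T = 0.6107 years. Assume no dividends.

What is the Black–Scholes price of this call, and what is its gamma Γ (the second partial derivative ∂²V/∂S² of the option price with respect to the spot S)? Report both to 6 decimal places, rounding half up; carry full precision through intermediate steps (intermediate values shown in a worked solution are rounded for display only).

price = 46.338119
Γ = 0.003370

σ√T = 0.5978·√0.6107 = 0.467165
d₁ = (ln(S/K) + (r+σ²/2)T) / (σ√T) = (ln(245.24/252.44) + (0.0644+0.5978²/2)·0.6107) / 0.467165 = (-0.028936 + 0.148450) / 0.467165 = 0.255829
d₂ = d₁ − σ√T = 0.255829 − 0.467165 = -0.211336
e^{−rT} = e^{−0.0644·0.6107} = 0.961434
N(d₁) = 0.600958,  N(d₂) = 0.416313
Call price V = S·N(d₁) − K·e^{−rT}·N(d₂) = 147.379062 − 101.040942 = 46.338119
φ(d₁) = (1/√(2π))·e^{−d₁²/2} = 0.386099
Γ = φ(d₁) / (S·σ·√T) = 0.003370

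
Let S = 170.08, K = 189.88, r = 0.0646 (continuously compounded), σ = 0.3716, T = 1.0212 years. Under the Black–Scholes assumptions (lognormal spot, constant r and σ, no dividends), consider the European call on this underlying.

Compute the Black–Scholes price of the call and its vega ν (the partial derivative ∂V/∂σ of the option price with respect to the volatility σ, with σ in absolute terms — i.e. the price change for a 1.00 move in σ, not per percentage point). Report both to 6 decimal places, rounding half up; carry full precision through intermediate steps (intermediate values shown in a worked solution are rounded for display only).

σ√T = 0.3716·√1.0212 = 0.375518
d₁ = (ln(S/K) + (r+σ²/2)T) / (σ√T) = (ln(170.08/189.88) + (0.0646+0.3716²/2)·1.0212) / 0.375518 = (-0.110123 + 0.136477) / 0.375518 = 0.070178
d₂ = d₁ − σ√T = 0.070178 − 0.375518 = -0.305340
e^{−rT} = e^{−0.0646·1.0212} = 0.936159
N(d₁) = 0.527974,  N(d₂) = 0.380054
Call price V = S·N(d₁) − K·e^{−rT}·N(d₂) = 89.797822 − 67.557531 = 22.240291
φ(d₁) = (1/√(2π))·e^{−d₁²/2} = 0.397961
ν = S·φ(d₁)·√T = 68.398925

price = 22.240291
ν = 68.398925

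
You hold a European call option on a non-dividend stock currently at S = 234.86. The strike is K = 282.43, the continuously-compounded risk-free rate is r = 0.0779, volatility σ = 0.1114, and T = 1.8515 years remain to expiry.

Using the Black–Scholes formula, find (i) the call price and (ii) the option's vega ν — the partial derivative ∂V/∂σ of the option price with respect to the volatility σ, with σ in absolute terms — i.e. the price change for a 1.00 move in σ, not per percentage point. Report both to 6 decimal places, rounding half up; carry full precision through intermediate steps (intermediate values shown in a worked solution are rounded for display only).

σ√T = 0.1114·√1.8515 = 0.151582
d₁ = (ln(S/K) + (r+σ²/2)T) / (σ√T) = (ln(234.86/282.43) + (0.0779+0.1114²/2)·1.8515) / 0.151582 = (-0.184441 + 0.155720) / 0.151582 = -0.189474
d₂ = d₁ − σ√T = -0.189474 − 0.151582 = -0.341056
e^{−rT} = e^{−0.0779·1.8515} = 0.865687
N(d₁) = 0.424861,  N(d₂) = 0.366531
Call price V = S·N(d₁) − K·e^{−rT}·N(d₂) = 99.782800 − 89.615330 = 10.167470
φ(d₁) = (1/√(2π))·e^{−d₁²/2} = 0.391845
ν = S·φ(d₁)·√T = 125.223353

price = 10.167470
ν = 125.223353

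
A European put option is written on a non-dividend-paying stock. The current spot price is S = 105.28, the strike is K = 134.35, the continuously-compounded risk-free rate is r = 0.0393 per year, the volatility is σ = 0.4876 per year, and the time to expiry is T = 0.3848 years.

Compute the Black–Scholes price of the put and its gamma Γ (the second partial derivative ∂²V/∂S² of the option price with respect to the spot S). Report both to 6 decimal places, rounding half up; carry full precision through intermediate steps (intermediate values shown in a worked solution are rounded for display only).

σ√T = 0.4876·√0.3848 = 0.302469
d₁ = (ln(S/K) + (r+σ²/2)T) / (σ√T) = (ln(105.28/134.35) + (0.0393+0.4876²/2)·0.3848) / 0.302469 = (-0.243825 + 0.060866) / 0.302469 = -0.604883
d₂ = d₁ − σ√T = -0.604883 − 0.302469 = -0.907352
e^{−rT} = e^{−0.0393·0.3848} = 0.984991
N(−d₁) = 0.727372,  N(−d₂) = 0.817890
Put price V = K·e^{−rT}·N(−d₂) − S·N(−d₁) = 108.234246 − 76.577673 = 31.656573
φ(d₁) = (1/√(2π))·e^{−d₁²/2} = 0.332246
Γ = φ(d₁) / (S·σ·√T) = 0.010434

price = 31.656573
Γ = 0.010434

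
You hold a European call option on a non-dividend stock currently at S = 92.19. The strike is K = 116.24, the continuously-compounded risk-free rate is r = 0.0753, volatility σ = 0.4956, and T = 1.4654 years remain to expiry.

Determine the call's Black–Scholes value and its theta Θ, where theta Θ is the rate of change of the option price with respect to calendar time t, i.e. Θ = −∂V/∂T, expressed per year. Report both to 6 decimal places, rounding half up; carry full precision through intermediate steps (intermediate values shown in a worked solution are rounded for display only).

price = 17.647190
Θ = -9.904696

σ√T = 0.4956·√1.4654 = 0.599942
d₁ = (ln(S/K) + (r+σ²/2)T) / (σ√T) = (ln(92.19/116.24) + (0.0753+0.4956²/2)·1.4654) / 0.599942 = (-0.231805 + 0.290310) / 0.599942 = 0.097517
d₂ = d₁ − σ√T = 0.097517 − 0.599942 = -0.502425
e^{−rT} = e^{−0.0753·1.4654} = 0.895525
N(d₁) = 0.538842,  N(d₂) = 0.307684
Call price V = S·N(d₁) − K·e^{−rT}·N(d₂) = 49.675852 − 32.028662 = 17.647190
φ(d₁) = (1/√(2π))·e^{−d₁²/2} = 0.397050
Θ = −S·φ(d₁)·σ/(2√T) − r·K·e^{−rT}·N(d₂) = −7.492938 − 2.411758 = -9.904696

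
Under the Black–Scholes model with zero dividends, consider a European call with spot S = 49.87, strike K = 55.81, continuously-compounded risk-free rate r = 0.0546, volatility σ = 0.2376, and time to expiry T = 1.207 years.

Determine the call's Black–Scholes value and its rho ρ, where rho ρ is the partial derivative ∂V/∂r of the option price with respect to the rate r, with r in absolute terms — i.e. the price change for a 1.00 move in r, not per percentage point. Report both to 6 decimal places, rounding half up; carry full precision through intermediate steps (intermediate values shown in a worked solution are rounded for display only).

σ√T = 0.2376·√1.207 = 0.261036
d₁ = (ln(S/K) + (r+σ²/2)T) / (σ√T) = (ln(49.87/55.81) + (0.0546+0.2376²/2)·1.207) / 0.261036 = (-0.112533 + 0.099972) / 0.261036 = -0.048121
d₂ = d₁ − σ√T = -0.048121 − 0.261036 = -0.309157
e^{−rT} = e^{−0.0546·1.207} = 0.936222
N(d₁) = 0.480810,  N(d₂) = 0.378601
Call price V = S·N(d₁) − K·e^{−rT}·N(d₂) = 23.977983 − 19.782119 = 4.195864
ρ = K·T·e^{−rT}·N(d₂) = 23.877017

price = 4.195864
ρ = 23.877017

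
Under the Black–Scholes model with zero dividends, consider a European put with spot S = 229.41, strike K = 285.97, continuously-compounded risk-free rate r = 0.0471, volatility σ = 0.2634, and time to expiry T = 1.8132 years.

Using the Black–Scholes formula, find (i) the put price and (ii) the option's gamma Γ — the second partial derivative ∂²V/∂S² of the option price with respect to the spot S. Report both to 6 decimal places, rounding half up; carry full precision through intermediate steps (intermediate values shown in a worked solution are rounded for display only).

σ√T = 0.2634·√1.8132 = 0.354682
d₁ = (ln(S/K) + (r+σ²/2)T) / (σ√T) = (ln(229.41/285.97) + (0.0471+0.2634²/2)·1.8132) / 0.354682 = (-0.220376 + 0.148301) / 0.354682 = -0.203210
d₂ = d₁ − σ√T = -0.203210 − 0.354682 = -0.557892
e^{−rT} = e^{−0.0471·1.8132} = 0.918143
N(−d₁) = 0.580515,  N(−d₂) = 0.711541
Put price V = K·e^{−rT}·N(−d₂) − S·N(−d₁) = 186.823199 − 133.175854 = 53.647345
φ(d₁) = (1/√(2π))·e^{−d₁²/2} = 0.390790
Γ = φ(d₁) / (S·σ·√T) = 0.004803

price = 53.647345
Γ = 0.004803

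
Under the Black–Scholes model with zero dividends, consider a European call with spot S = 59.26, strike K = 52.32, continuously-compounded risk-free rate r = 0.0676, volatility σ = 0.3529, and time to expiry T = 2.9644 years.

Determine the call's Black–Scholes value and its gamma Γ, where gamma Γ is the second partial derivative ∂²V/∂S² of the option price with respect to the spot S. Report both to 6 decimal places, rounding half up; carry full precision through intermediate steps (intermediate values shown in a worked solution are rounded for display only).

σ√T = 0.3529·√2.9644 = 0.607603
d₁ = (ln(S/K) + (r+σ²/2)T) / (σ√T) = (ln(59.26/52.32) + (0.0676+0.3529²/2)·2.9644) / 0.607603 = (0.124556 + 0.384984) / 0.607603 = 0.838607
d₂ = d₁ − σ√T = 0.838607 − 0.607603 = 0.231003
e^{−rT} = e^{−0.0676·2.9644} = 0.818409
N(d₁) = 0.799155,  N(d₂) = 0.591344
Call price V = S·N(d₁) − K·e^{−rT}·N(d₂) = 47.357923 − 25.320841 = 22.037083
φ(d₁) = (1/√(2π))·e^{−d₁²/2} = 0.280672
Γ = φ(d₁) / (S·σ·√T) = 0.007795

price = 22.037083
Γ = 0.007795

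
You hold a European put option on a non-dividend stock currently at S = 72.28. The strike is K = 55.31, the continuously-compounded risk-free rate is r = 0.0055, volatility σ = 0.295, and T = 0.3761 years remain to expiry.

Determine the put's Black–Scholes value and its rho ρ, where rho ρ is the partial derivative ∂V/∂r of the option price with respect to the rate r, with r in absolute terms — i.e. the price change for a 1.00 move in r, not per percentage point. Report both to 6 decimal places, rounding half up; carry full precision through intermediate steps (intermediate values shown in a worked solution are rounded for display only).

price = 0.341163
ρ = -1.676148

σ√T = 0.295·√0.3761 = 0.180915
d₁ = (ln(S/K) + (r+σ²/2)T) / (σ√T) = (ln(72.28/55.31) + (0.0055+0.295²/2)·0.3761) / 0.180915 = (0.267594 + 0.018434) / 0.180915 = 1.581007
d₂ = d₁ − σ√T = 1.581007 − 0.180915 = 1.400093
e^{−rT} = e^{−0.0055·0.3761} = 0.997934
N(−d₁) = 0.056938,  N(−d₂) = 0.080743
Put price V = K·e^{−rT}·N(−d₂) − S·N(−d₁) = 4.456655 − 4.115492 = 0.341163
ρ = −K·T·e^{−rT}·N(−d₂) = -1.676148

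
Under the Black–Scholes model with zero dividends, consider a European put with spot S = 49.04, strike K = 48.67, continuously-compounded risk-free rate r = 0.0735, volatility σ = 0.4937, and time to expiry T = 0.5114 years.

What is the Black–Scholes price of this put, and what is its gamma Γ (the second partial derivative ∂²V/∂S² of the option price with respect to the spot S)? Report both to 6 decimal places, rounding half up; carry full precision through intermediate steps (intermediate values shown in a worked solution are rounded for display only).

price = 5.691410
Γ = 0.021998

σ√T = 0.4937·√0.5114 = 0.353056
d₁ = (ln(S/K) + (r+σ²/2)T) / (σ√T) = (ln(49.04/48.67) + (0.0735+0.4937²/2)·0.5114) / 0.353056 = (0.007573 + 0.099912) / 0.353056 = 0.304444
d₂ = d₁ − σ√T = 0.304444 − 0.353056 = -0.048612
e^{−rT} = e^{−0.0735·0.5114} = 0.963110
N(−d₁) = 0.380395,  N(−d₂) = 0.519386
Put price V = K·e^{−rT}·N(−d₂) − S·N(−d₁) = 24.345980 − 18.654570 = 5.691410
φ(d₁) = (1/√(2π))·e^{−d₁²/2} = 0.380876
Γ = φ(d₁) / (S·σ·√T) = 0.021998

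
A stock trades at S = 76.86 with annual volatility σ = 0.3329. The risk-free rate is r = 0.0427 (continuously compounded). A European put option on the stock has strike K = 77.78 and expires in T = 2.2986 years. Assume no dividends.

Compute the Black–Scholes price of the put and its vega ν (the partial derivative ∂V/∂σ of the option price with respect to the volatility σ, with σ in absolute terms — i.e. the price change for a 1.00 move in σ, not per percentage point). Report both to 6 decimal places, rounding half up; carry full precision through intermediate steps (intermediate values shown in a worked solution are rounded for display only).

σ√T = 0.3329·√2.2986 = 0.504714
d₁ = (ln(S/K) + (r+σ²/2)T) / (σ√T) = (ln(76.86/77.78) + (0.0427+0.3329²/2)·2.2986) / 0.504714 = (-0.011899 + 0.225518) / 0.504714 = 0.423249
d₂ = d₁ − σ√T = 0.423249 − 0.504714 = -0.081465
e^{−rT} = e^{−0.0427·2.2986} = 0.906513
N(−d₁) = 0.336057,  N(−d₂) = 0.532464
Put price V = K·e^{−rT}·N(−d₂) − S·N(−d₁) = 37.543274 − 25.829331 = 11.713943
φ(d₁) = (1/√(2π))·e^{−d₁²/2} = 0.364763
ν = S·φ(d₁)·√T = 42.505241

price = 11.713943
ν = 42.505241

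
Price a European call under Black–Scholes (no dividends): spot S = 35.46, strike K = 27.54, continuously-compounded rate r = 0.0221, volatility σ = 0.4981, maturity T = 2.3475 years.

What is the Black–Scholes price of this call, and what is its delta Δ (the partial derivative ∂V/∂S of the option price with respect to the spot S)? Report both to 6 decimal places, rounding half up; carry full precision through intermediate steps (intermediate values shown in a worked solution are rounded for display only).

σ√T = 0.4981·√2.3475 = 0.763167
d₁ = (ln(S/K) + (r+σ²/2)T) / (σ√T) = (ln(35.46/27.54) + (0.0221+0.4981²/2)·2.3475) / 0.763167 = (0.252766 + 0.343091) / 0.763167 = 0.780769
d₂ = d₁ − σ√T = 0.780769 − 0.763167 = 0.017603
e^{−rT} = e^{−0.0221·2.3475} = 0.949443
N(d₁) = 0.782531,  N(d₂) = 0.507022
Call price V = S·N(d₁) − K·e^{−rT}·N(d₂) = 27.748548 − 13.257444 = 14.491104
Δ = N(d₁) = 0.782531

price = 14.491104
Δ = 0.782531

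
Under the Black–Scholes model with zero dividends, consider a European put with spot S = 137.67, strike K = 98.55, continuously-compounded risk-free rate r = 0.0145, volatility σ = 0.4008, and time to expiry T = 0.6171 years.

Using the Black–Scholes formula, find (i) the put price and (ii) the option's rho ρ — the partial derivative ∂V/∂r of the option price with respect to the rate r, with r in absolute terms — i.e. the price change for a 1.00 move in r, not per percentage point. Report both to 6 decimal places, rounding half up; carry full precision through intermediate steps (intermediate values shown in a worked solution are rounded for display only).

σ√T = 0.4008·√0.6171 = 0.314851
d₁ = (ln(S/K) + (r+σ²/2)T) / (σ√T) = (ln(137.67/98.55) + (0.0145+0.4008²/2)·0.6171) / 0.314851 = (0.334295 + 0.058514) / 0.314851 = 1.247602
d₂ = d₁ − σ√T = 1.247602 − 0.314851 = 0.932751
e^{−rT} = e^{−0.0145·0.6171} = 0.991092
N(−d₁) = 0.106088,  N(−d₂) = 0.175474
Put price V = K·e^{−rT}·N(−d₂) − S·N(−d₁) = 17.138951 − 14.605194 = 2.533757
ρ = −K·T·e^{−rT}·N(−d₂) = -10.576447

price = 2.533757
ρ = -10.576447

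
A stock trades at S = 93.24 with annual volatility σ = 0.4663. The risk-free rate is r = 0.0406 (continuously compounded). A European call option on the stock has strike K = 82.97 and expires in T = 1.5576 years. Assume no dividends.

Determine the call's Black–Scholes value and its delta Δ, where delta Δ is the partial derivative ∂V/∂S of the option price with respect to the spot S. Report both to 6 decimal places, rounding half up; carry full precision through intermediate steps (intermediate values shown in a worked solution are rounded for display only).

price = 28.165366
Δ = 0.725804

σ√T = 0.4663·√1.5576 = 0.581960
d₁ = (ln(S/K) + (r+σ²/2)T) / (σ√T) = (ln(93.24/82.97) + (0.0406+0.4663²/2)·1.5576) / 0.581960 = (0.116698 + 0.232577) / 0.581960 = 0.600170
d₂ = d₁ − σ√T = 0.600170 − 0.581960 = 0.018210
e^{−rT} = e^{−0.0406·1.5576} = 0.938720
N(d₁) = 0.725804,  N(d₂) = 0.507264
Call price V = S·N(d₁) − K·e^{−rT}·N(d₂) = 67.673924 − 39.508558 = 28.165366
Δ = N(d₁) = 0.725804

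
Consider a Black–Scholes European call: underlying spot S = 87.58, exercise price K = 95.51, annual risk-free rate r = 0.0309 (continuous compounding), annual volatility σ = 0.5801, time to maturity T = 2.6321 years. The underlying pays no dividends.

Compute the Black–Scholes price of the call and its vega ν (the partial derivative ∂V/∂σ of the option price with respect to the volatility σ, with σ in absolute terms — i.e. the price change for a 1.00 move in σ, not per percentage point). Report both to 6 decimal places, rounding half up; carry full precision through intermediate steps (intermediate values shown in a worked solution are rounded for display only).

σ√T = 0.5801·√2.6321 = 0.941140
d₁ = (ln(S/K) + (r+σ²/2)T) / (σ√T) = (ln(87.58/95.51) + (0.0309+0.5801²/2)·2.6321) / 0.941140 = (-0.086678 + 0.524204) / 0.941140 = 0.464889
d₂ = d₁ − σ√T = 0.464889 − 0.941140 = -0.476251
e^{−rT} = e^{−0.0309·2.6321} = 0.921888
N(d₁) = 0.678995,  N(d₂) = 0.316948
Call price V = S·N(d₁) − K·e^{−rT}·N(d₂) = 59.466342 − 27.907104 = 31.559237
φ(d₁) = (1/√(2π))·e^{−d₁²/2} = 0.358080
ν = S·φ(d₁)·√T = 50.878693

price = 31.559237
ν = 50.878693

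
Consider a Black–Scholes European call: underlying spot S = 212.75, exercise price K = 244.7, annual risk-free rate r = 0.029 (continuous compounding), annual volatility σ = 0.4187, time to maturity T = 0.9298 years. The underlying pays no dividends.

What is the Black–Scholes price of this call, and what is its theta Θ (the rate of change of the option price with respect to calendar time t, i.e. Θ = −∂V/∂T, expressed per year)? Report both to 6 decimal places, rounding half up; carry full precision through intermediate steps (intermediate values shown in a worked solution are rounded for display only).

price = 24.732397
Θ = -20.547411

σ√T = 0.4187·√0.9298 = 0.403736
d₁ = (ln(S/K) + (r+σ²/2)T) / (σ√T) = (ln(212.75/244.7) + (0.029+0.4187²/2)·0.9298) / 0.403736 = (-0.139915 + 0.108466) / 0.403736 = -0.077896
d₂ = d₁ − σ√T = -0.077896 − 0.403736 = -0.481632
e^{−rT} = e^{−0.029·0.9298} = 0.973396
N(d₁) = 0.468955,  N(d₂) = 0.315034
Call price V = S·N(d₁) − K·e^{−rT}·N(d₂) = 99.770240 − 75.037844 = 24.732397
φ(d₁) = (1/√(2π))·e^{−d₁²/2} = 0.397734
Θ = −S·φ(d₁)·σ/(2√T) − r·K·e^{−rT}·N(d₂) = −18.371314 − 2.176097 = -20.547411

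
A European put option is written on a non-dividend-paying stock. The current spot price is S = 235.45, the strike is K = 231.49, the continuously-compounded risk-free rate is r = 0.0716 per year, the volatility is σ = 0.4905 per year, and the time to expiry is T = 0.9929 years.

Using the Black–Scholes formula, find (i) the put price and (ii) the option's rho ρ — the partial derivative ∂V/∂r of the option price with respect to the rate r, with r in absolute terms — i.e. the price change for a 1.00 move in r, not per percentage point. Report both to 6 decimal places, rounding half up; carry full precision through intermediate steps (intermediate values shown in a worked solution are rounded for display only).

σ√T = 0.4905·√0.9929 = 0.488756
d₁ = (ln(S/K) + (r+σ²/2)T) / (σ√T) = (ln(235.45/231.49) + (0.0716+0.4905²/2)·0.9929) / 0.488756 = (0.016962 + 0.190533) / 0.488756 = 0.424536
d₂ = d₁ − σ√T = 0.424536 − 0.488756 = -0.064219
e^{−rT} = e^{−0.0716·0.9929} = 0.931377
N(−d₁) = 0.335587,  N(−d₂) = 0.525602
Put price V = K·e^{−rT}·N(−d₂) − S·N(−d₁) = 113.322112 − 79.014034 = 34.308078
ρ = −K·T·e^{−rT}·N(−d₂) = -112.517525

price = 34.308078
ρ = -112.517525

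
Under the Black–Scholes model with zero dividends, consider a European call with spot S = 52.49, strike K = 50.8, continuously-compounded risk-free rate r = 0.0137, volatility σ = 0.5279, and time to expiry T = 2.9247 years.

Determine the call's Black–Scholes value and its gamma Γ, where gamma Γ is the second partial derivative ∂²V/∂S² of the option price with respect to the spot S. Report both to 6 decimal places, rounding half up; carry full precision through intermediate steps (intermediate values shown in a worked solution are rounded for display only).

price = 19.536561
Γ = 0.007308

σ√T = 0.5279·√2.9247 = 0.902802
d₁ = (ln(S/K) + (r+σ²/2)T) / (σ√T) = (ln(52.49/50.8) + (0.0137+0.5279²/2)·2.9247) / 0.902802 = (0.032726 + 0.447594) / 0.902802 = 0.532033
d₂ = d₁ − σ√T = 0.532033 − 0.902802 = -0.370769
e^{−rT} = e^{−0.0137·2.9247} = 0.960724
N(d₁) = 0.702648,  N(d₂) = 0.355405
Call price V = S·N(d₁) − K·e^{−rT}·N(d₂) = 36.882013 − 17.345452 = 19.536561
φ(d₁) = (1/√(2π))·e^{−d₁²/2} = 0.346294
Γ = φ(d₁) / (S·σ·√T) = 0.007308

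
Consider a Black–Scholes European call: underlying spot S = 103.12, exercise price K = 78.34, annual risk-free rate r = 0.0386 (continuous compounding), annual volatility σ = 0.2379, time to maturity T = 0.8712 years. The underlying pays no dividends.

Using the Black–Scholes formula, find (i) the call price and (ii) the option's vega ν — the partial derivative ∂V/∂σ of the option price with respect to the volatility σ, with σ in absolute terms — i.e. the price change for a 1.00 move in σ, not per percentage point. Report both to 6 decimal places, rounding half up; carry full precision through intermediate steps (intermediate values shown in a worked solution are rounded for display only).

σ√T = 0.2379·√0.8712 = 0.222051
d₁ = (ln(S/K) + (r+σ²/2)T) / (σ√T) = (ln(103.12/78.34) + (0.0386+0.2379²/2)·0.8712) / 0.222051 = (0.274835 + 0.058282) / 0.222051 = 1.500179
d₂ = d₁ − σ√T = 1.500179 − 0.222051 = 1.278128
e^{−rT} = e^{−0.0386·0.8712} = 0.966931
N(d₁) = 0.933216,  N(d₂) = 0.899398
Call price V = S·N(d₁) − K·e^{−rT}·N(d₂) = 96.233232 − 68.128809 = 28.104424
φ(d₁) = (1/√(2π))·e^{−d₁²/2} = 0.129483
ν = S·φ(d₁)·√T = 12.462753

price = 28.104424
ν = 12.462753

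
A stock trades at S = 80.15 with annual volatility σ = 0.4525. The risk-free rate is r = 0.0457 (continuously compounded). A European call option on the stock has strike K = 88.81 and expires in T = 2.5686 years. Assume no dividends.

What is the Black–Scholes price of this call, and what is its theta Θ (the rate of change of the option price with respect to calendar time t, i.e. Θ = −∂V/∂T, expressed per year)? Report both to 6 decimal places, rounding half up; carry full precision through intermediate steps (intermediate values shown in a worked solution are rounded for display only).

σ√T = 0.4525·√2.5686 = 0.725215
d₁ = (ln(S/K) + (r+σ²/2)T) / (σ√T) = (ln(80.15/88.81) + (0.0457+0.4525²/2)·2.5686) / 0.725215 = (-0.102599 + 0.380353) / 0.725215 = 0.382995
d₂ = d₁ − σ√T = 0.382995 − 0.725215 = -0.342220
e^{−rT} = e^{−0.0457·2.5686} = 0.889243
N(d₁) = 0.649138,  N(d₂) = 0.366093
Call price V = S·N(d₁) − K·e^{−rT}·N(d₂) = 52.028446 − 28.911686 = 23.116760
φ(d₁) = (1/√(2π))·e^{−d₁²/2} = 0.370730
Θ = −S·φ(d₁)·σ/(2√T) − r·K·e^{−rT}·N(d₂) = −4.194707 − 1.321264 = -5.515971

price = 23.116760
Θ = -5.515971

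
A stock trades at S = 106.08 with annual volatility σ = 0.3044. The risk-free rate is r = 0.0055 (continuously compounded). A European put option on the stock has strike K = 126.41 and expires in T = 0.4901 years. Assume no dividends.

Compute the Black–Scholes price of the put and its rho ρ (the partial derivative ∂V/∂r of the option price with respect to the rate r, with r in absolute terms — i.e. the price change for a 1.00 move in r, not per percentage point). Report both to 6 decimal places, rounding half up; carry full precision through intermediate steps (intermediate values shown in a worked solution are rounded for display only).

price = 22.889765
ρ = -50.686575

σ√T = 0.3044·√0.4901 = 0.213102
d₁ = (ln(S/K) + (r+σ²/2)T) / (σ√T) = (ln(106.08/126.41) + (0.0055+0.3044²/2)·0.4901) / 0.213102 = (-0.175337 + 0.025402) / 0.213102 = -0.703586
d₂ = d₁ − σ√T = -0.703586 − 0.213102 = -0.916687
e^{−rT} = e^{−0.0055·0.4901} = 0.997308
N(−d₁) = 0.759155,  N(−d₂) = 0.820347
Put price V = K·e^{−rT}·N(−d₂) − S·N(−d₁) = 103.420884 − 80.531119 = 22.889765
ρ = −K·T·e^{−rT}·N(−d₂) = -50.686575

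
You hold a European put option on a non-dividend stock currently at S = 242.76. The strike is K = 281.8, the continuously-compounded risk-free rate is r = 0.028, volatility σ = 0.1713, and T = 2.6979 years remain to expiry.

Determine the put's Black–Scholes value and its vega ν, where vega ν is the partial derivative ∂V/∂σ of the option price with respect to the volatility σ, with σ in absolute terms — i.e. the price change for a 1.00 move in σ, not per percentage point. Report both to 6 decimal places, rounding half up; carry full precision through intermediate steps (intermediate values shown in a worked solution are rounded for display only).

σ√T = 0.1713·√2.6979 = 0.281365
d₁ = (ln(S/K) + (r+σ²/2)T) / (σ√T) = (ln(242.76/281.8) + (0.028+0.1713²/2)·2.6979) / 0.281365 = (-0.149124 + 0.115124) / 0.281365 = -0.120839
d₂ = d₁ − σ√T = -0.120839 − 0.281365 = -0.402204
e^{−rT} = e^{−0.028·2.6979} = 0.927242
N(−d₁) = 0.548091,  N(−d₂) = 0.656233
Put price V = K·e^{−rT}·N(−d₂) − S·N(−d₁) = 171.471535 − 133.054519 = 38.417016
φ(d₁) = (1/√(2π))·e^{−d₁²/2} = 0.396040
ν = S·φ(d₁)·√T = 157.917155

price = 38.417016
ν = 157.917155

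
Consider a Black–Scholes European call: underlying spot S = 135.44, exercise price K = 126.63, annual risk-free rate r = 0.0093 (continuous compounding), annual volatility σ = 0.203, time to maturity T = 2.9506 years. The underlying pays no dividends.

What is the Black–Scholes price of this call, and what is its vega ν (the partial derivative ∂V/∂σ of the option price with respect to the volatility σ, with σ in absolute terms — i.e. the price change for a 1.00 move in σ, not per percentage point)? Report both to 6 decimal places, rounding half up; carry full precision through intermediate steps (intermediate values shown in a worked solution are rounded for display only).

price = 24.666880
ν = 84.029482

σ√T = 0.203·√2.9506 = 0.348699
d₁ = (ln(S/K) + (r+σ²/2)T) / (σ√T) = (ln(135.44/126.63) + (0.0093+0.203²/2)·2.9506) / 0.348699 = (0.067259 + 0.088236) / 0.348699 = 0.445930
d₂ = d₁ − σ√T = 0.445930 − 0.348699 = 0.097231
e^{−rT} = e^{−0.0093·2.9506} = 0.972932
N(d₁) = 0.672176,  N(d₂) = 0.538728
Call price V = S·N(d₁) − K·e^{−rT}·N(d₂) = 91.039528 − 66.372647 = 24.666880
φ(d₁) = (1/√(2π))·e^{−d₁²/2} = 0.361185
ν = S·φ(d₁)·√T = 84.029482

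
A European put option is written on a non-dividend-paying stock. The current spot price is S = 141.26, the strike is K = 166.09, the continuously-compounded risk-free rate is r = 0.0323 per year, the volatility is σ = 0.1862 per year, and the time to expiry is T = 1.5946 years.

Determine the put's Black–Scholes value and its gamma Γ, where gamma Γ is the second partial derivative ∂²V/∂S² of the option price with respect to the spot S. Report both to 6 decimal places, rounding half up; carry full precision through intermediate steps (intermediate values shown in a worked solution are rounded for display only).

price = 23.744148
Γ = 0.011289

σ√T = 0.1862·√1.5946 = 0.235129
d₁ = (ln(S/K) + (r+σ²/2)T) / (σ√T) = (ln(141.26/166.09) + (0.0323+0.1862²/2)·1.5946) / 0.235129 = (-0.161928 + 0.079148) / 0.235129 = -0.352060
d₂ = d₁ − σ√T = -0.352060 − 0.235129 = -0.587188
e^{−rT} = e^{−0.0323·1.5946} = 0.949798
N(−d₁) = 0.637603,  N(−d₂) = 0.721461
Put price V = K·e^{−rT}·N(−d₂) − S·N(−d₁) = 113.811984 − 90.067836 = 23.744148
φ(d₁) = (1/√(2π))·e^{−d₁²/2} = 0.374969
Γ = φ(d₁) / (S·σ·√T) = 0.011289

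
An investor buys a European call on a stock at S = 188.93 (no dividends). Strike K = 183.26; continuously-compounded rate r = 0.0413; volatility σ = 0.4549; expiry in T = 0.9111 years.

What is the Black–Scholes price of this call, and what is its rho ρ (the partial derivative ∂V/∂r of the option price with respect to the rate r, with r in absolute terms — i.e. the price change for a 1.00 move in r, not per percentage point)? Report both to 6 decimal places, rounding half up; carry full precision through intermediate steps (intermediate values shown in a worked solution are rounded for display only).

price = 38.001197
ρ = 76.537071

σ√T = 0.4549·√0.9111 = 0.434209
d₁ = (ln(S/K) + (r+σ²/2)T) / (σ√T) = (ln(188.93/183.26) + (0.0413+0.4549²/2)·0.9111) / 0.434209 = (0.030471 + 0.131897) / 0.434209 = 0.373939
d₂ = d₁ − σ√T = 0.373939 − 0.434209 = -0.060270
e^{−rT} = e^{−0.0413·0.9111} = 0.963071
N(d₁) = 0.645775,  N(d₂) = 0.475970
Call price V = S·N(d₁) − K·e^{−rT}·N(d₂) = 122.006324 − 84.005127 = 38.001197
ρ = K·T·e^{−rT}·N(d₂) = 76.537071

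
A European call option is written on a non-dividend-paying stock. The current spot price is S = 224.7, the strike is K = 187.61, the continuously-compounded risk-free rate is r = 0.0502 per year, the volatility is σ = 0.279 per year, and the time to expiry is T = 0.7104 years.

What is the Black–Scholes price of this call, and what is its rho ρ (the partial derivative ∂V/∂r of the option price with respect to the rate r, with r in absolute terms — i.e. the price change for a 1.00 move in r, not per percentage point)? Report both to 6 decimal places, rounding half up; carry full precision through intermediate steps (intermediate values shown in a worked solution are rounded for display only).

price = 48.244435
ρ = 101.408217

σ√T = 0.279·√0.7104 = 0.235156
d₁ = (ln(S/K) + (r+σ²/2)T) / (σ√T) = (ln(224.7/187.61) + (0.0502+0.279²/2)·0.7104) / 0.235156 = (0.180401 + 0.063311) / 0.235156 = 1.036385
d₂ = d₁ − σ√T = 1.036385 − 0.235156 = 0.801230
e^{−rT} = e^{−0.0502·0.7104} = 0.964966
N(d₁) = 0.849989,  N(d₂) = 0.788501
Call price V = S·N(d₁) − K·e^{−rT}·N(d₂) = 190.992489 − 142.748053 = 48.244435
ρ = K·T·e^{−rT}·N(d₂) = 101.408217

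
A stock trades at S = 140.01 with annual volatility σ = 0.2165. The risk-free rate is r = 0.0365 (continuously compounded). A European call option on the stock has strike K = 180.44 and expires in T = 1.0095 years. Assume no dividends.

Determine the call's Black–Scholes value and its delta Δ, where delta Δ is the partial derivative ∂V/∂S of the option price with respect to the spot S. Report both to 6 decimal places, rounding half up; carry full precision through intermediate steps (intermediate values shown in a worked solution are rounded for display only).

price = 2.834445
Δ = 0.187251

σ√T = 0.2165·√1.0095 = 0.217526
d₁ = (ln(S/K) + (r+σ²/2)T) / (σ√T) = (ln(140.01/180.44) + (0.0365+0.2165²/2)·1.0095) / 0.217526 = (-0.253684 + 0.060506) / 0.217526 = -0.888073
d₂ = d₁ − σ√T = -0.888073 − 0.217526 = -1.105599
e^{−rT} = e^{−0.0365·1.0095} = 0.963824
N(d₁) = 0.187251,  N(d₂) = 0.134450
Call price V = S·N(d₁) − K·e^{−rT}·N(d₂) = 26.216972 − 23.382526 = 2.834445
Δ = N(d₁) = 0.187251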